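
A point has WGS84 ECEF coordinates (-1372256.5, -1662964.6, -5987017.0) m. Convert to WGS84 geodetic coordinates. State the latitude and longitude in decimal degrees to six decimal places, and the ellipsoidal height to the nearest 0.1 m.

λ = atan2(Y, X) = -129.52900036°; p = √(X²+Y²) = 2156047.1 m.
Bowring's method on WGS84 (a = 6378137 m, b = 6356752.314 m) gives φ = -70.31729974°, h = 4207.761 m.

lat -70.317300°, lon -129.529000°, h 4207.8 m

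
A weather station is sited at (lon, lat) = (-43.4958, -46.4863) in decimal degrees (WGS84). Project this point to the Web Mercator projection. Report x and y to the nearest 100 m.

Web Mercator is spherical with R = a = 6378137 m.
x = R·λ = 6378137 × -0.759144921 = -4841930.308 m.
y = R·ln tan(π/4 + φ/2) = 6378137 × -0.918547935 = -5858624.569 m.

x -4841900 m, y -5858600 m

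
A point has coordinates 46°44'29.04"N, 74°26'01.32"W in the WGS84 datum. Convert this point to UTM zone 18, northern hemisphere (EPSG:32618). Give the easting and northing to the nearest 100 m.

Zone 18 central meridian λ₀ = 6×18 − 183 = -75°; Δλ = +0.5663°.
Transverse Mercator on WGS84 with k₀ = 0.9996 gives E = 543260.528 m, N = 5176583.180 m.

E 543300 m, N 5176600 m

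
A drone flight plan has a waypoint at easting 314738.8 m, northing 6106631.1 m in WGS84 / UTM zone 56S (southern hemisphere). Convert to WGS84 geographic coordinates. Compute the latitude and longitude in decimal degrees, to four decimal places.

Zone 56S: λ₀ = 153°, k₀ = 0.9996, false easting 500000 m, false northing 10000000 m.
Meridian distance M = (N − FN)/k₀ = -3894926.9 m.
Inverse transverse Mercator on WGS84 gives φ = -35.16620029°, λ = 150.96580018°.

lat -35.1662°, lon 150.9658°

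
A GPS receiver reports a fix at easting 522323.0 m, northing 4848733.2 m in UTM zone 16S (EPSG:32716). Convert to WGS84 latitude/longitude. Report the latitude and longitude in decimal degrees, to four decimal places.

Zone 16S: λ₀ = -87°, k₀ = 0.9996, false easting 500000 m, false northing 10000000 m.
Meridian distance M = (N − FN)/k₀ = -5153328.1 m.
Inverse transverse Mercator on WGS84 gives φ = -46.51460003°, λ = -86.70899996°.

lat -46.5146°, lon -86.7090°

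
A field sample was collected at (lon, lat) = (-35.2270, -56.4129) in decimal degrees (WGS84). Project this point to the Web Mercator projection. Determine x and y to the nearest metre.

x -3921452 m, y -7641055 m

Web Mercator is spherical with R = a = 6378137 m.
x = R·λ = 6378137 × -0.614827136 = -3921451.702 m.
y = R·ln tan(π/4 + φ/2) = 6378137 × -1.198007402 = -7641055.337 m.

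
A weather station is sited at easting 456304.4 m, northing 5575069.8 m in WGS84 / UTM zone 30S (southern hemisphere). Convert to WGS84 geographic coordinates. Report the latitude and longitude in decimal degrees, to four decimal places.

Zone 30S: λ₀ = -3°, k₀ = 0.9996, false easting 500000 m, false northing 10000000 m.
Meridian distance M = (N − FN)/k₀ = -4426700.9 m.
Inverse transverse Mercator on WGS84 gives φ = -39.97339965°, λ = -3.51169994°.

lat -39.9734°, lon -3.5117°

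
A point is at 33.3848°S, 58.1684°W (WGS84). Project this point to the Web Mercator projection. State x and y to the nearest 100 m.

Web Mercator is spherical with R = a = 6378137 m.
x = R·λ = 6378137 × -1.015230101 = -6475276.668 m.
y = R·ln tan(π/4 + φ/2) = 6378137 × -0.618753065 = -3946491.820 m.

x -6475300 m, y -3946500 m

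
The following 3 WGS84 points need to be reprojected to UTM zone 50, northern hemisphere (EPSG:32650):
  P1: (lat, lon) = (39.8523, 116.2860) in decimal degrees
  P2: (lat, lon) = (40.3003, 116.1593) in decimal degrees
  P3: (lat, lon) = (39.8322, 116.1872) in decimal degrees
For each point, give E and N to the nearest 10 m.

P1: E 438920 m, N 4411610 m; P2: E 428550 m, N 4461430 m; P3: E 430450 m, N 4409450 m

UTM zone 50N: λ₀ = 117°, k₀ = 0.9996.
P1 (39.8523°, 116.2860°) → (438921.779, 4411608.052) m.
P2 (40.3003°, 116.1593°) → (428553.024, 4461427.491) m.
P3 (39.8322°, 116.1872°) → (430449.685, 4409449.335) m.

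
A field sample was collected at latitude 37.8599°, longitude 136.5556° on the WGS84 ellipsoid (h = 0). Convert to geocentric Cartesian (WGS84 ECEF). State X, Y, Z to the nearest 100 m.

WGS84: a = 6378137 m, e² = 0.006694380; N(φ) = a/√(1−e²sin²φ) = 6386193.662 m.
X = (N+h)·cosφ·cosλ = -3660695.197 m; Y = (N+h)·cosφ·sinλ = 3467124.880 m; Z = (N(1−e²)+h)·sinφ = 3893178.377 m.

X -3660700 m, Y 3467100 m, Z 3893200 m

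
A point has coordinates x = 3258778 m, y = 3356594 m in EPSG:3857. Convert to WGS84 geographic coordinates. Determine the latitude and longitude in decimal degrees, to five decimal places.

lat 28.85020°, lon 29.27410°

R = 6378137 m. λ = x/R = 29.27410085°.
φ = 2·arctan(exp(y/R)) − 90° = 2·arctan(1.69260) − 90° = 28.85020289°.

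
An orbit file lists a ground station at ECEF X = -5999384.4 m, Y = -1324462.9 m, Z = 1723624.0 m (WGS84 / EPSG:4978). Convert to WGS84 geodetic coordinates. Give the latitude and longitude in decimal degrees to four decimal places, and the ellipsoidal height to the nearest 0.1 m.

lat 15.7715°, lon -167.5507°, h 4472.4 m

λ = atan2(Y, X) = -167.55070025°; p = √(X²+Y²) = 6143843.7 m.
Bowring's method on WGS84 (a = 6378137 m, b = 6356752.314 m) gives φ = 15.77149958°, h = 4472.416 m.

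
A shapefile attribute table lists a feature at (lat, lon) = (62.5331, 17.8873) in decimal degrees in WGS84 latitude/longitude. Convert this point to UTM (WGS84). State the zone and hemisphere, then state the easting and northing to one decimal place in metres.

Longitude 17.8873° lies in the 6° band [12°, 18°), giving zone 33; latitude is north of the equator, so 33N.
Zone 33 central meridian λ₀ = 6×33 − 183 = 15°; Δλ = +2.8873°.
Transverse Mercator on WGS84 with k₀ = 0.9996 gives E = 648543.789 m, N = 6936892.205 m.

Zone 33N: E 648543.8 m, N 6936892.2 m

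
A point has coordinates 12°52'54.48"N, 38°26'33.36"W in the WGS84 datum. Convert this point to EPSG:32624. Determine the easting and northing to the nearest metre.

Zone 24 central meridian λ₀ = 6×24 − 183 = -39°; Δλ = +0.5574°.
Transverse Mercator on WGS84 with k₀ = 0.9996 gives E = 560474.558 m, N = 1424130.071 m.

E 560475 m, N 1424130 m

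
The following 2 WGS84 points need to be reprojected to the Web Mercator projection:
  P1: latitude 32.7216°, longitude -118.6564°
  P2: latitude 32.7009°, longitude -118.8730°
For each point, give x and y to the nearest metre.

Web Mercator: x = R·λ, y = R·ln tan(π/4+φ/2), R = 6378137 m.
P1 (32.7216°, -118.6564°) → (-13208770.027, 3858409.054) m.
P2 (32.7009°, -118.8730°) → (-13232881.829, 3855670.404) m.

P1: x -13208770 m, y 3858409 m; P2: x -13232882 m, y 3855670 m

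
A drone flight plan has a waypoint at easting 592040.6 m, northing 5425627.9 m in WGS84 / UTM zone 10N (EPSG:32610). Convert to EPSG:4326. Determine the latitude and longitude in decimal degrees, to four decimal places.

lat 48.9767°, lon -121.7422°

Zone 10N: λ₀ = -123°, k₀ = 0.9996, false easting 500000 m.
Meridian distance M = (N − FN)/k₀ = 5427799.0 m.
Inverse transverse Mercator on WGS84 gives φ = 48.97670012°, λ = -121.74219944°.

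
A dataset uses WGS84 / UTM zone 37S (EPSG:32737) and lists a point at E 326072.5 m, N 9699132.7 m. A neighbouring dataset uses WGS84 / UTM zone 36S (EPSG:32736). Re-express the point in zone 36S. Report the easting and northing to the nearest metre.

E 993490 m, N 9698337 m

UTM 37S → geographic: φ = -2.72100016°, λ = 37.43539993°.
UTM 36S (λ₀ = 33°) forward: E = 993490.448 m, N = 9698337.297 m.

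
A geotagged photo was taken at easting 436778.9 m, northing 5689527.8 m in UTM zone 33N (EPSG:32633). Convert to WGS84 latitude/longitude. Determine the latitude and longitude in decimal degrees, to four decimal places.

Zone 33N: λ₀ = 15°, k₀ = 0.9996, false easting 500000 m.
Meridian distance M = (N − FN)/k₀ = 5691804.5 m.
Inverse transverse Mercator on WGS84 gives φ = 51.35349964°, λ = 14.09209982°.

lat 51.3535°, lon 14.0921°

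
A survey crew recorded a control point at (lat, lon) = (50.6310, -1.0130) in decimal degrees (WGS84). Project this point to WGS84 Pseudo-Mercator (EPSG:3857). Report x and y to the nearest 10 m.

x -112770 m, y 6556280 m

Web Mercator is spherical with R = a = 6378137 m.
x = R·λ = 6378137 × -0.017680185 = -112766.644 m.
y = R·ln tan(π/4 + φ/2) = 6378137 × 1.027930199 = 6556279.636 m.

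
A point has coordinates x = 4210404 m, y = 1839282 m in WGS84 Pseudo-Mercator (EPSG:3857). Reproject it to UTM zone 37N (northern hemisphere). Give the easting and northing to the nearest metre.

E 374220 m, N 1802284 m

Web Mercator inverse (R = 6378137 m) → φ = 16.29820045°, λ = 37.82270266°.
UTM 37N forward: E = 374220.116 m, N = 1802283.795 m.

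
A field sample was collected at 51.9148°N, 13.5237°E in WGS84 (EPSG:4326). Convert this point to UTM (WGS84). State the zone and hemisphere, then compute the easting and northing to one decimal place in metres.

Zone 33N: E 398461.6 m, N 5752591.8 m

Longitude 13.5237° lies in the 6° band [12°, 18°), giving zone 33; latitude is north of the equator, so 33N.
Zone 33 central meridian λ₀ = 6×33 − 183 = 15°; Δλ = -1.4763°.
Transverse Mercator on WGS84 with k₀ = 0.9996 gives E = 398461.584 m, N = 5752591.821 m.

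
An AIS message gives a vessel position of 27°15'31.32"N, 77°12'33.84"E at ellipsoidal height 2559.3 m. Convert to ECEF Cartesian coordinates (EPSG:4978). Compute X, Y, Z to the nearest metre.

WGS84: a = 6378137 m, e² = 0.006694380; N(φ) = a/√(1−e²sin²φ) = 6382620.114 m.
X = (N+h)·cosφ·cosλ = 1256621.101 m; Y = (N+h)·cosφ·sinλ = 5535241.690 m; Z = (N(1−e²)+h)·sinφ = 2904899.349 m.

X 1256621 m, Y 5535242 m, Z 2904899 m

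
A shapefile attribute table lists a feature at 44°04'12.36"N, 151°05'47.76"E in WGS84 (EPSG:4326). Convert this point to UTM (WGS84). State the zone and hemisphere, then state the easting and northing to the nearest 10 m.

Longitude 151.0966° lies in the 6° band [150°, 156°), giving zone 56; latitude is north of the equator, so 56N.
Zone 56 central meridian λ₀ = 6×56 − 183 = 153°; Δλ = -1.9034°.
Transverse Mercator on WGS84 with k₀ = 0.9996 gives E = 347575.431 m, N = 4881420.048 m.

Zone 56N: E 347580 m, N 4881420 m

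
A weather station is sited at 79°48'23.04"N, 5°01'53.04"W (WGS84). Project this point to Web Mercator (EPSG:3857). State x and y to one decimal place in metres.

Web Mercator is spherical with R = a = 6378137 m.
x = R·λ = 6378137 × -0.087814496 = -560092.886 m.
y = R·ln tan(π/4 + φ/2) = 6378137 × 2.416971472 = 15415775.175 m.

x -560092.9 m, y 15415775.2 m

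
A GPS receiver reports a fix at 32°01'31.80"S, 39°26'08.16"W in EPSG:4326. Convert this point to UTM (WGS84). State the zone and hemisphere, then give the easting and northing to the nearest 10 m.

Longitude -39.4356° lies in the 6° band [-42°, -36°), giving zone 24; latitude is south of the equator, so 24S.
Zone 24 central meridian λ₀ = 6×24 − 183 = -39°; Δλ = -0.4356°.
Transverse Mercator on WGS84 with k₀ = 0.9996 gives E = 458866.469 m, N = 6456654.899 m.

Zone 24S: E 458870 m, N 6456650 m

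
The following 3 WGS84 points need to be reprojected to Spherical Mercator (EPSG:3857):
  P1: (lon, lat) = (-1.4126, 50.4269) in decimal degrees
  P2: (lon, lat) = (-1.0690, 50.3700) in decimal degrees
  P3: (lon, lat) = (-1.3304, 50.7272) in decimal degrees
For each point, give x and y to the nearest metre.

P1: x -157250 m, y 6520538 m; P2: x -119001 m, y 6510602 m; P3: x -148099 m, y 6573180 m

Web Mercator: x = R·λ, y = R·ln tan(π/4+φ/2), R = 6378137 m.
P1 (50.4269°, -1.4126°) → (-157249.913, 6520538.287) m.
P2 (50.3700°, -1.0690°) → (-119000.536, 6510601.616) m.
P3 (50.7272°, -1.3304°) → (-148099.451, 6573179.689) m.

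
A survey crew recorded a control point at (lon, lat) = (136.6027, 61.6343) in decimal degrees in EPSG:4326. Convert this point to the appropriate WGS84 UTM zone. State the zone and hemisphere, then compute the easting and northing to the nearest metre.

Longitude 136.6027° lies in the 6° band [132°, 138°), giving zone 53; latitude is north of the equator, so 53N.
Zone 53 central meridian λ₀ = 6×53 − 183 = 135°; Δλ = +1.6027°.
Transverse Mercator on WGS84 with k₀ = 0.9996 gives E = 584943.447 m, N = 6834487.386 m.

Zone 53N: E 584943 m, N 6834487 m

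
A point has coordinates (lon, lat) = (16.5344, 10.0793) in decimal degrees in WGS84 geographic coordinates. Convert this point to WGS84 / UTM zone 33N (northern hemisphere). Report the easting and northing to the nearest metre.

E 668141 m, N 1114574 m

Zone 33 central meridian λ₀ = 6×33 − 183 = 15°; Δλ = +1.5344°.
Transverse Mercator on WGS84 with k₀ = 0.9996 gives E = 668141.410 m, N = 1114574.297 m.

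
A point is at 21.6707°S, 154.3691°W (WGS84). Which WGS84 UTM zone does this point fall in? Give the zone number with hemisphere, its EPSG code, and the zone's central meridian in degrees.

UTM zone = ⌊(λ + 180)/6⌋ + 1; -154.3691° ∈ [-156°, -150°) → zone 5.
Hemisphere: S (φ < 0).
Central meridian λ₀ = 6×5 − 183 = -153°.
EPSG code: 32705.

Zone 5S (EPSG:32705), central meridian -153°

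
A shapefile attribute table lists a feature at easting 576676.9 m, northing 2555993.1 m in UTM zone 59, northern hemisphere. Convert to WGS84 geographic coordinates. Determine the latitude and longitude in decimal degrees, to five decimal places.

Zone 59N: λ₀ = 171°, k₀ = 0.9996, false easting 500000 m.
Meridian distance M = (N − FN)/k₀ = 2557015.9 m.
Inverse transverse Mercator on WGS84 gives φ = 23.11089980°, λ = 171.74880044°.

lat 23.11090°, lon 171.74880°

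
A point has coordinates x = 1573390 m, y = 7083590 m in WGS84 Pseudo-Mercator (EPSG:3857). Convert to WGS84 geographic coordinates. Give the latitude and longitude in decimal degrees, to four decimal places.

R = 6378137 m. λ = x/R = 14.13400285°.
φ = 2·arctan(exp(y/R)) − 90° = 2·arctan(3.03619) − 90° = 53.54040196°.

lat 53.5404°, lon 14.1340°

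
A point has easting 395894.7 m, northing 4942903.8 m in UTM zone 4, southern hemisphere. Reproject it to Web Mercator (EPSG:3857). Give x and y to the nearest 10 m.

Unproject from UTM 4S (λ₀ = -159°) → φ = -45.65960008°, λ = -160.33630031°.
Web Mercator (R = 6378137 m): x = -17848555.306 m, y = -5725966.689 m.

x -17848560 m, y -5725970 m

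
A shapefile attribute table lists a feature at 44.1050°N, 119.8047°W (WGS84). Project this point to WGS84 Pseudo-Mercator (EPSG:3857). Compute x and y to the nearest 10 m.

x -13336600 m, y 5481710 m

Web Mercator is spherical with R = a = 6378137 m.
x = R·λ = 6378137 × -2.090986474 = -13336598.199 m.
y = R·ln tan(π/4 + φ/2) = 6378137 × 0.859452467 = 5481705.579 m.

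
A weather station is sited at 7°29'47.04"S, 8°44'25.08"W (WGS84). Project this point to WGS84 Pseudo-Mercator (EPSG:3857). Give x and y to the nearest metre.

x -972966 m, y -836887 m

Web Mercator is spherical with R = a = 6378137 m.
x = R·λ = 6378137 × -0.152547013 = -972965.745 m.
y = R·ln tan(π/4 + φ/2) = 6378137 × -0.131211751 = -836886.526 m.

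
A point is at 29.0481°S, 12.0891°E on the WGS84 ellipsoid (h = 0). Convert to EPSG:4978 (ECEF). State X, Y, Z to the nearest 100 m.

WGS84: a = 6378137 m, e² = 0.006694380; N(φ) = a/√(1−e²sin²φ) = 6383176.011 m.
X = (N+h)·cosφ·cosλ = 5456498.919 m; Y = (N+h)·cosφ·sinλ = 1168686.297 m; Z = (N(1−e²)+h)·sinφ = -3078562.905 m.

X 5456500 m, Y 1168700 m, Z -3078600 m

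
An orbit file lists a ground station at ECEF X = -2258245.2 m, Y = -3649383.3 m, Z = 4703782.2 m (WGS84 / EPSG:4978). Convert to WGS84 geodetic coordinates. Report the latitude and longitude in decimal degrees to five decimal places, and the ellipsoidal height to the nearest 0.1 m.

λ = atan2(Y, X) = -121.74929942°; p = √(X²+Y²) = 4291581.3 m.
Bowring's method on WGS84 (a = 6378137 m, b = 6356752.314 m) gives φ = 47.81520019°, h = 917.041 m.

lat 47.81520°, lon -121.74930°, h 917.0 m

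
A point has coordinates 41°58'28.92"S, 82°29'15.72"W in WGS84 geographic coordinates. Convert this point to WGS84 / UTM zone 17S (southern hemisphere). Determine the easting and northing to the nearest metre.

Zone 17 central meridian λ₀ = 6×17 − 183 = -81°; Δλ = -1.4877°.
Transverse Mercator on WGS84 with k₀ = 0.9996 gives E = 376741.945 m, N = 5351962.445 m.

E 376742 m, N 5351962 m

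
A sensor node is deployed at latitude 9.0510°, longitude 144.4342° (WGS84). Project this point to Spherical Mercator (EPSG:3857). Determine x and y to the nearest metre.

Web Mercator is spherical with R = a = 6378137 m.
x = R·λ = 6378137 × 2.520852342 = 16078341.597 m.
y = R·ln tan(π/4 + φ/2) = 6378137 × 0.158630887 = 1011769.531 m.

x 16078342 m, y 1011770 m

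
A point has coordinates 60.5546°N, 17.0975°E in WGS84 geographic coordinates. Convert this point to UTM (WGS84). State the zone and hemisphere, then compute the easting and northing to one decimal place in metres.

Zone 33N: E 615016.7 m, N 6715012.0 m

Longitude 17.0975° lies in the 6° band [12°, 18°), giving zone 33; latitude is north of the equator, so 33N.
Zone 33 central meridian λ₀ = 6×33 − 183 = 15°; Δλ = +2.0975°.
Transverse Mercator on WGS84 with k₀ = 0.9996 gives E = 615016.730 m, N = 6715011.968 m.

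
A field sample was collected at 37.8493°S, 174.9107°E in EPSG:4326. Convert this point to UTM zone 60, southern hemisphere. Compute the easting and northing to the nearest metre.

E 316180 m, N 5808848 m

Zone 60 central meridian λ₀ = 6×60 − 183 = 177°; Δλ = -2.0893°.
Transverse Mercator on WGS84 with k₀ = 0.9996 gives E = 316180.138 m, N = 5808848.285 m.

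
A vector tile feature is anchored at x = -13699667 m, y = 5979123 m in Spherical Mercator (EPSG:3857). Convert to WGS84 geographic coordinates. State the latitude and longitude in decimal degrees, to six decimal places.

lat 47.226498°, lon -123.066203°

R = 6378137 m. λ = x/R = -123.06620253°.
φ = 2·arctan(exp(y/R)) − 90° = 2·arctan(2.55344) − 90° = 47.22649805°.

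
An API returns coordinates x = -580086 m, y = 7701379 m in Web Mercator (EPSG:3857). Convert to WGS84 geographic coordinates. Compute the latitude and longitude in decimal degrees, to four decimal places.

lat 56.7115°, lon -5.2110°

R = 6378137 m. λ = x/R = -5.21100120°.
φ = 2·arctan(exp(y/R)) − 90° = 2·arctan(3.34500) − 90° = 56.71150020°.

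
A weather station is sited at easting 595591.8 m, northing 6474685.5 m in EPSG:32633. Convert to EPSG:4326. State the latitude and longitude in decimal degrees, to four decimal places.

Zone 33N: λ₀ = 15°, k₀ = 0.9996, false easting 500000 m.
Meridian distance M = (N − FN)/k₀ = 6477276.4 m.
Inverse transverse Mercator on WGS84 gives φ = 58.40250013°, λ = 16.63570051°.

lat 58.4025°, lon 16.6357°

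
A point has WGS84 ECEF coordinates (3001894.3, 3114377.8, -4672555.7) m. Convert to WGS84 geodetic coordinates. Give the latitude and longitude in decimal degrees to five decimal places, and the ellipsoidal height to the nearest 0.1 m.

λ = atan2(Y, X) = 46.05359985°; p = √(X²+Y²) = 4325588.8 m.
Bowring's method on WGS84 (a = 6378137 m, b = 6356752.314 m) gives φ = -47.40000005°, h = 782.893 m.

lat -47.40000°, lon 46.05360°, h 782.9 m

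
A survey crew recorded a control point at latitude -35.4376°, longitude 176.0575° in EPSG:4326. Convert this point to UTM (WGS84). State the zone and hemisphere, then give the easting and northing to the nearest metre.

Zone 60S: E 414454 m, N 6078019 m

Longitude 176.0575° lies in the 6° band [174°, 180°), giving zone 60; latitude is south of the equator, so 60S.
Zone 60 central meridian λ₀ = 6×60 − 183 = 177°; Δλ = -0.9425°.
Transverse Mercator on WGS84 with k₀ = 0.9996 gives E = 414454.422 m, N = 6078019.023 m.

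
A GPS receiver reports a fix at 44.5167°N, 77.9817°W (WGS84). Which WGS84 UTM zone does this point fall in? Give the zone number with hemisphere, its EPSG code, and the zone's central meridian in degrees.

Zone 18N (EPSG:32618), central meridian -75°

UTM zone = ⌊(λ + 180)/6⌋ + 1; -77.9817° ∈ [-78°, -72°) → zone 18.
Hemisphere: N (φ ≥ 0).
Central meridian λ₀ = 6×18 − 183 = -75°.
EPSG code: 32618.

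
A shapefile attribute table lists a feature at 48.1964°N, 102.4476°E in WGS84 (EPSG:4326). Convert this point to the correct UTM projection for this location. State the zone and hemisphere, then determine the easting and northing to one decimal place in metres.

Longitude 102.4476° lies in the 6° band [102°, 108°), giving zone 48; latitude is north of the equator, so 48N.
Zone 48 central meridian λ₀ = 6×48 − 183 = 105°; Δλ = -2.5524°.
Transverse Mercator on WGS84 with k₀ = 0.9996 gives E = 310333.145 m, N = 5341279.808 m.

Zone 48N: E 310333.1 m, N 5341279.8 m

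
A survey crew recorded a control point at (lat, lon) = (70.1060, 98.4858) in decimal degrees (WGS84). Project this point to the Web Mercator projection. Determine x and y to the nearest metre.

Web Mercator is spherical with R = a = 6378137 m.
x = R·λ = 6378137 × 1.718901476 = 10963389.106 m.
y = R·ln tan(π/4 + φ/2) = 6378137 × 1.740838141 = 11103304.160 m.

x 10963389 m, y 11103304 m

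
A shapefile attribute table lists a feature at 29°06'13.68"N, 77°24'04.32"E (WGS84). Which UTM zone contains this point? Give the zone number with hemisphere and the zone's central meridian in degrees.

Zone 43N, central meridian 75°

UTM zone = ⌊(λ + 180)/6⌋ + 1; 77.4012° ∈ [72°, 78°) → zone 43.
Hemisphere: N (φ ≥ 0).
Central meridian λ₀ = 6×43 − 183 = 75°.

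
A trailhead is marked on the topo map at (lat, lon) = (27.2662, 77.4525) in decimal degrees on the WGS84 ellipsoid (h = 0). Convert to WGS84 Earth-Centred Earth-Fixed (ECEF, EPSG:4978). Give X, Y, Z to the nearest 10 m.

X 1232550 m, Y 5537930 m, Z 2904470 m

WGS84: a = 6378137 m, e² = 0.006694380; N(φ) = a/√(1−e²sin²φ) = 6382622.394 m.
X = (N+h)·cosφ·cosλ = 1232547.448 m; Y = (N+h)·cosφ·sinλ = 5537931.229 m; Z = (N(1−e²)+h)·sinφ = 2904465.908 m.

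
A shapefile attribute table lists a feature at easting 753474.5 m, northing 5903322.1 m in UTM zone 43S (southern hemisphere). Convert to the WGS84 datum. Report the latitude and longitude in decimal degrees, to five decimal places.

lat -36.98210°, lon 77.84780°

Zone 43S: λ₀ = 75°, k₀ = 0.9996, false easting 500000 m, false northing 10000000 m.
Meridian distance M = (N − FN)/k₀ = -4098317.2 m.
Inverse transverse Mercator on WGS84 gives φ = -36.98210008°, λ = 77.84779983°.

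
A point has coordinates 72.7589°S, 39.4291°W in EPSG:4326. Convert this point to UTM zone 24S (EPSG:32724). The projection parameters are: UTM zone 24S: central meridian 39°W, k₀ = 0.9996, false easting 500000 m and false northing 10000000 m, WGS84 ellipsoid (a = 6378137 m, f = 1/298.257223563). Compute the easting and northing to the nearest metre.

E 485804 m, N 1926365 m

Zone 24 central meridian λ₀ = 6×24 − 183 = -39°; Δλ = -0.4291°.
Transverse Mercator on WGS84 with k₀ = 0.9996 gives E = 485804.492 m, N = 1926364.514 m.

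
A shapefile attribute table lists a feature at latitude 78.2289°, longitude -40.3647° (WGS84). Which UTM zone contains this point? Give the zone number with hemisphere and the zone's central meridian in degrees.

Zone 24N, central meridian -39°

UTM zone = ⌊(λ + 180)/6⌋ + 1; -40.3647° ∈ [-42°, -36°) → zone 24.
Hemisphere: N (φ ≥ 0).
Central meridian λ₀ = 6×24 − 183 = -39°.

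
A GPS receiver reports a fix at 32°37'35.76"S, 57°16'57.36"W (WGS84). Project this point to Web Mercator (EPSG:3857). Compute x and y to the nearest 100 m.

Web Mercator is spherical with R = a = 6378137 m.
x = R·λ = 6378137 × -0.999769974 = -6376669.863 m.
y = R·ln tan(π/4 + φ/2) = 6378137 × -0.602973187 = -3845845.595 m.

x -6376700 m, y -3845800 m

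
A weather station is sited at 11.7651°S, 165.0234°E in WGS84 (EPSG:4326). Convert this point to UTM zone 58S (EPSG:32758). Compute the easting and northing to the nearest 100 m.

Zone 58 central meridian λ₀ = 6×58 − 183 = 165°; Δλ = +0.0234°.
Transverse Mercator on WGS84 with k₀ = 0.9996 gives E = 502549.487 m, N = 8699420.824 m.

E 502500 m, N 8699400 m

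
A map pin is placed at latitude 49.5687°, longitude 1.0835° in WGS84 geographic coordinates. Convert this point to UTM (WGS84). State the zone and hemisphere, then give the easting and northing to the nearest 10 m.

Zone 31N: E 361430 m, N 5492440 m

Longitude 1.0835° lies in the 6° band [0°, 6°), giving zone 31; latitude is north of the equator, so 31N.
Zone 31 central meridian λ₀ = 6×31 − 183 = 3°; Δλ = -1.9165°.
Transverse Mercator on WGS84 with k₀ = 0.9996 gives E = 361429.314 m, N = 5492442.970 m.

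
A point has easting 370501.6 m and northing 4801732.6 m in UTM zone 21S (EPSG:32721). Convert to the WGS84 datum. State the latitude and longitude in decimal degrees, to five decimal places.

lat -46.92530°, lon -58.70100°

Zone 21S: λ₀ = -57°, k₀ = 0.9996, false easting 500000 m, false northing 10000000 m.
Meridian distance M = (N − FN)/k₀ = -5200347.5 m.
Inverse transverse Mercator on WGS84 gives φ = -46.92530018°, λ = -58.70100027°.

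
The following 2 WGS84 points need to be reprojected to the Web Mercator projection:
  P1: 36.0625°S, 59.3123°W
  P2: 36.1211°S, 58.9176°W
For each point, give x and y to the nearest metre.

P1: x -6602615 m, y -4309225 m; P2: x -6558677 m, y -4317297 m

Web Mercator: x = R·λ, y = R·ln tan(π/4+φ/2), R = 6378137 m.
P1 (-36.0625°, -59.3123°) → (-6602615.034, -4309224.687) m.
P2 (-36.1211°, -58.9176°) → (-6558677.231, -4317297.365) m.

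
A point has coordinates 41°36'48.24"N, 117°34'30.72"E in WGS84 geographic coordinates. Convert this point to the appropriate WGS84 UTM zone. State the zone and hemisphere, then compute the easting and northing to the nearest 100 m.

Longitude 117.5752° lies in the 6° band [114°, 120°), giving zone 50; latitude is north of the equator, so 50N.
Zone 50 central meridian λ₀ = 6×50 − 183 = 117°; Δλ = +0.5752°.
Transverse Mercator on WGS84 with k₀ = 0.9996 gives E = 547924.040 m, N = 4607013.677 m.

Zone 50N: E 547900 m, N 4607000 m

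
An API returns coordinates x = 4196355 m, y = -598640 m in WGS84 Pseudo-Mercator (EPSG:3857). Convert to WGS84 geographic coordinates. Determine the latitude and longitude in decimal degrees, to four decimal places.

lat -5.3698°, lon 37.6965°

R = 6378137 m. λ = x/R = 37.69649834°.
φ = 2·arctan(exp(y/R)) − 90° = 2·arctan(0.91041) − 90° = -5.36979633°.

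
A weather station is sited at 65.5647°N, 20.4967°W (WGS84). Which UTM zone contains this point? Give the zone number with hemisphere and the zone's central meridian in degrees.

UTM zone = ⌊(λ + 180)/6⌋ + 1; -20.4967° ∈ [-24°, -18°) → zone 27.
Hemisphere: N (φ ≥ 0).
Central meridian λ₀ = 6×27 − 183 = -21°.

Zone 27N, central meridian -21°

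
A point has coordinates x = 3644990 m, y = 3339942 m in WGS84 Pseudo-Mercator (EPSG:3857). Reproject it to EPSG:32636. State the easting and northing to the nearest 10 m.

Web Mercator inverse (R = 6378137 m) → φ = 28.71909915°, λ = 32.74350227°.
UTM 36N forward: E = 474949.849 m, N = 3176891.802 m.

E 474950 m, N 3176890 m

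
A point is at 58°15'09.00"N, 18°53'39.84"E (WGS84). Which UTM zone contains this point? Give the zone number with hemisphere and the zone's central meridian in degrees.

UTM zone = ⌊(λ + 180)/6⌋ + 1; 18.8944° ∈ [18°, 24°) → zone 34.
Hemisphere: N (φ ≥ 0).
Central meridian λ₀ = 6×34 − 183 = 21°.

Zone 34N, central meridian 21°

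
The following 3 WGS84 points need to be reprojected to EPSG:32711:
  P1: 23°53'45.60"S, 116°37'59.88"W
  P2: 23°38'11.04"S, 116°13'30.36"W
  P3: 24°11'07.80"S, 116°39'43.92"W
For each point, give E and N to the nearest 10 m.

P1: E 537330 m, N 7357240 m; P2: E 579040 m, N 7385810 m; P3: E 534310 m, N 7325190 m

UTM zone 11S: λ₀ = -117°, k₀ = 0.9996.
P1 (-23.8960°, -116.6333°) → (537327.535, 7357239.244) m.
P2 (-23.6364°, -116.2251°) → (579037.416, 7385813.795) m.
P3 (-24.1855°, -116.6622°) → (534308.705, 7325194.346) m.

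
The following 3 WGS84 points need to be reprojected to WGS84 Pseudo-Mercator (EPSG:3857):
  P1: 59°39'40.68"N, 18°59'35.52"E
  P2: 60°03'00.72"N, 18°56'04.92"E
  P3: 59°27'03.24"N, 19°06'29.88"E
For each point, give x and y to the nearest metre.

P1: x 2114313 m, y 8324713 m; P2: x 2107801 m, y 8410923 m; P3: x 2127126 m, y 8278489 m

Web Mercator: x = R·λ, y = R·ln tan(π/4+φ/2), R = 6378137 m.
P1 (59.6613°, 18.9932°) → (2114313.353, 8324713.065) m.
P2 (60.0502°, 18.9347°) → (2107801.162, 8410922.857) m.
P3 (59.4509°, 19.1083°) → (2127126.226, 8278488.542) m.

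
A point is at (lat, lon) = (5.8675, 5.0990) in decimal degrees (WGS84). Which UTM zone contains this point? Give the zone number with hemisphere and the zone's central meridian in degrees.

Zone 31N, central meridian 3°

UTM zone = ⌊(λ + 180)/6⌋ + 1; 5.0990° ∈ [0°, 6°) → zone 31.
Hemisphere: N (φ ≥ 0).
Central meridian λ₀ = 6×31 − 183 = 3°.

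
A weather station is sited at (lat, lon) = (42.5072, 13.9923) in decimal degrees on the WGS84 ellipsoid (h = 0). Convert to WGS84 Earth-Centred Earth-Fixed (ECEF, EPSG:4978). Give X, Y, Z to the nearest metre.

WGS84: a = 6378137 m, e² = 0.006694380; N(φ) = a/√(1−e²sin²φ) = 6387906.153 m.
X = (N+h)·cosφ·cosλ = 4569388.272 m; Y = (N+h)·cosφ·sinλ = 1138624.218 m; Z = (N(1−e²)+h)·sinφ = 4287304.369 m.

X 4569388 m, Y 1138624 m, Z 4287304 m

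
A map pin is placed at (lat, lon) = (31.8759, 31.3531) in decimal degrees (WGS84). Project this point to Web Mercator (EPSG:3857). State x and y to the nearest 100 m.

Web Mercator is spherical with R = a = 6378137 m.
x = R·λ = 6378137 × 0.547214826 = 3490211.127 m.
y = R·ln tan(π/4 + φ/2) = 6378137 × 0.587480572 = 3747031.575 m.

x 3490200 m, y 3747000 m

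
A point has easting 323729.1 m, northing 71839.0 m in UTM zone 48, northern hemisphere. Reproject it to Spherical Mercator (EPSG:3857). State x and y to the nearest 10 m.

x 11512220 m, y 72330 m

Unproject from UTM 48N (λ₀ = 105°) → φ = 0.64969967°, λ = 103.41599988°.
Web Mercator (R = 6378137 m): x = 11512216.446 m, y = 72325.787 m.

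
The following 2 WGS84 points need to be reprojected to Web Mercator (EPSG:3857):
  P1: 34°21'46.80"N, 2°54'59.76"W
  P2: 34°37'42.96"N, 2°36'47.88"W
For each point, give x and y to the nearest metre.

Web Mercator: x = R·λ, y = R·ln tan(π/4+φ/2), R = 6378137 m.
P1 (34.3630°, -2.9166°) → (-324674.427, 4077648.829) m.
P2 (34.6286°, -2.6133°) → (-290911.225, 4113523.213) m.

P1: x -324674 m, y 4077649 m; P2: x -290911 m, y 4113523 m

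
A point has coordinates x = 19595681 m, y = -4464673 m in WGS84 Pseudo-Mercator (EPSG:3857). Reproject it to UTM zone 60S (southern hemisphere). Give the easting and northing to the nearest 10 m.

Web Mercator inverse (R = 6378137 m) → φ = -37.18319741°, λ = 176.03099745°.
UTM 60S forward: E = 413988.136 m, N = 5884365.034 m.

E 413990 m, N 5884370 m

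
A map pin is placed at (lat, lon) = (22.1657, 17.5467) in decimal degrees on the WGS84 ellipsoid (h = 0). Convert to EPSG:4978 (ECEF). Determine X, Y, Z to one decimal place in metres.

WGS84: a = 6378137 m, e² = 0.006694380; N(φ) = a/√(1−e²sin²φ) = 6381178.075 m.
X = (N+h)·cosφ·cosλ = 5634623.387 m; Y = (N+h)·cosφ·sinλ = 1781640.400 m; Z = (N(1−e²)+h)·sinφ = 2391415.080 m.

X 5634623.4 m, Y 1781640.4 m, Z 2391415.1 m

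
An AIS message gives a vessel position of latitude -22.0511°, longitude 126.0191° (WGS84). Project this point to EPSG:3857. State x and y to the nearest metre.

x 14028382 m, y -2517662 m

Web Mercator is spherical with R = a = 6378137 m.
x = R·λ = 6378137 × 2.199448215 = 14028382.042 m.
y = R·ln tan(π/4 + φ/2) = 6378137 × -0.394733055 = -2517661.506 m.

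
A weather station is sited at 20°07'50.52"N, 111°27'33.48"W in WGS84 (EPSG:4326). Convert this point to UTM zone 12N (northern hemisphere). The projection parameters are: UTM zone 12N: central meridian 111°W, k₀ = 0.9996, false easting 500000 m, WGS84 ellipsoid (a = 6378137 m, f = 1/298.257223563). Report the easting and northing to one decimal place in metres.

Zone 12 central meridian λ₀ = 6×12 − 183 = -111°; Δλ = -0.4593°.
Transverse Mercator on WGS84 with k₀ = 0.9996 gives E = 451994.203 m, N = 2226010.900 m.

E 451994.2 m, N 2226010.9 m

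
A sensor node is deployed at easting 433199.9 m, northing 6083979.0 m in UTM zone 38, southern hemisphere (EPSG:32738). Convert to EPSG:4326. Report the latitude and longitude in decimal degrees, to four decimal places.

Zone 38S: λ₀ = 45°, k₀ = 0.9996, false easting 500000 m, false northing 10000000 m.
Meridian distance M = (N − FN)/k₀ = -3917588.0 m.
Inverse transverse Mercator on WGS84 gives φ = -35.38529984°, λ = 44.26449975°.

lat -35.3853°, lon 44.2645°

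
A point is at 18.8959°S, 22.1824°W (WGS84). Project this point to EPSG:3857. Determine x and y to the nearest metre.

Web Mercator is spherical with R = a = 6378137 m.
x = R·λ = 6378137 × -0.387155916 = -2469333.473 m.
y = R·ln tan(π/4 + φ/2) = 6378137 × -0.335941930 = -2142683.652 m.

x -2469333 m, y -2142684 m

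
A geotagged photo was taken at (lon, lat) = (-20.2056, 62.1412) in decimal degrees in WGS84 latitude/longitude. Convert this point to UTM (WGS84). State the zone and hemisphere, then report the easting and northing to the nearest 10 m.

Zone 27N: E 541420 m, N 6890160 m

Longitude -20.2056° lies in the 6° band [-24°, -18°), giving zone 27; latitude is north of the equator, so 27N.
Zone 27 central meridian λ₀ = 6×27 − 183 = -21°; Δλ = +0.7944°.
Transverse Mercator on WGS84 with k₀ = 0.9996 gives E = 541415.077 m, N = 6890163.969 m.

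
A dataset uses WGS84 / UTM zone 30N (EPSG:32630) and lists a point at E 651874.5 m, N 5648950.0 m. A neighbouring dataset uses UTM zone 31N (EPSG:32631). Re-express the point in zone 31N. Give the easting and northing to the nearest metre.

E 230653 m, N 5653733 m

UTM 30N → geographic: φ = 50.97210007°, λ = -0.83679933°.
UTM 31N (λ₀ = 3°) forward: E = 230653.4997 m, N = 5653732.856 m.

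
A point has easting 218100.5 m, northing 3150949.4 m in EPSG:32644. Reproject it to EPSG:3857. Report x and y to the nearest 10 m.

Unproject from UTM 44N (λ₀ = 81°) → φ = 28.45470018°, λ = 78.12139978°.
Web Mercator (R = 6378137 m): x = 8696434.444 m, y = 3306422.976 m.

x 8696430 m, y 3306420 m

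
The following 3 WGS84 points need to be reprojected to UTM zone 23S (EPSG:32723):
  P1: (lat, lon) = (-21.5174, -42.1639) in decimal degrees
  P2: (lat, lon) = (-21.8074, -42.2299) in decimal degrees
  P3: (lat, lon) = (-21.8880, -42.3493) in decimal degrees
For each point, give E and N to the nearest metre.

UTM zone 23S: λ₀ = -45°, k₀ = 0.9996.
P1 (-21.5174°, -42.1639°) → (793813.076, 7617919.861) m.
P2 (-21.8074°, -42.2299°) → (786397.883, 7585917.611) m.
P3 (-21.8880°, -42.3493°) → (773892.848, 7577206.751) m.

P1: E 793813 m, N 7617920 m; P2: E 786398 m, N 7585918 m; P3: E 773893 m, N 7577207 m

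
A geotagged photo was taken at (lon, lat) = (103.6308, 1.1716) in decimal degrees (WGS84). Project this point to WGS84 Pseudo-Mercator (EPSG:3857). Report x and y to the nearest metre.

x 11536128 m, y 130431 m

Web Mercator is spherical with R = a = 6378137 m.
x = R·λ = 6378137 × 1.808698666 = 11536127.886 m.
y = R·ln tan(π/4 + φ/2) = 6378137 × 0.020449703 = 130431.005 m.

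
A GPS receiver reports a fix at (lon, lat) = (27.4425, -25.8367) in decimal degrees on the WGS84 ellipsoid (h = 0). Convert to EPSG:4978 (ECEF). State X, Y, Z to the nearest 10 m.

WGS84: a = 6378137 m, e² = 0.006694380; N(φ) = a/√(1−e²sin²φ) = 6382195.620 m.
X = (N+h)·cosφ·cosλ = 5097853.610 m; Y = (N+h)·cosφ·sinλ = 2647275.595 m; Z = (N(1−e²)+h)·sinφ = -2762790.156 m.

X 5097850 m, Y 2647280 m, Z -2762790 m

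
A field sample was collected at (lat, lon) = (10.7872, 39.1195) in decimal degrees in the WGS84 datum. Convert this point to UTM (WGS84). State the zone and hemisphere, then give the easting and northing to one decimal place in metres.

Zone 37N: E 513063.9 m, N 1192452.8 m

Longitude 39.1195° lies in the 6° band [36°, 42°), giving zone 37; latitude is north of the equator, so 37N.
Zone 37 central meridian λ₀ = 6×37 − 183 = 39°; Δλ = +0.1195°.
Transverse Mercator on WGS84 with k₀ = 0.9996 gives E = 513063.922 m, N = 1192452.751 m.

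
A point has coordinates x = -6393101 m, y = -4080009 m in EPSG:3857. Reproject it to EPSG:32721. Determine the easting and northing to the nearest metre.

E 460450 m, N 6195570 m

Web Mercator inverse (R = 6378137 m) → φ = -34.38049977°, λ = -57.43020341°.
UTM 21S forward: E = 460449.526 m, N = 6195569.806 m.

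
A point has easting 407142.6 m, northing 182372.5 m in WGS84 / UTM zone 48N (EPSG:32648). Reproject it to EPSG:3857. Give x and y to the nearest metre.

x 11595617 m, y 183680 m

Unproject from UTM 48N (λ₀ = 105°) → φ = 1.64980043°, λ = 104.16519993°.
Web Mercator (R = 6378137 m): x = 11595617.014 m, y = 183680.327 m.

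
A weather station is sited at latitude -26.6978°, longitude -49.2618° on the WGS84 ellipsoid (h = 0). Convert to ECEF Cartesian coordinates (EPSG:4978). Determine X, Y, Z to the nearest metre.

WGS84: a = 6378137 m, e² = 0.006694380; N(φ) = a/√(1−e²sin²φ) = 6382450.779 m.
X = (N+h)·cosφ·cosλ = 3721152.294 m; Y = (N+h)·cosφ·sinλ = -4320408.835 m; Z = (N(1−e²)+h)·sinφ = -2848341.068 m.

X 3721152 m, Y -4320409 m, Z -2848341 m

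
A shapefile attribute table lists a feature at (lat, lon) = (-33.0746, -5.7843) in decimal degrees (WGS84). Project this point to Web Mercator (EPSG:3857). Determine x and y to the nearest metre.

Web Mercator is spherical with R = a = 6378137 m.
x = R·λ = 6378137 × -0.100955080 = -643905.331 m.
y = R·ln tan(π/4 + φ/2) = 6378137 × -0.612280680 = -3905210.057 m.

x -643905 m, y -3905210 m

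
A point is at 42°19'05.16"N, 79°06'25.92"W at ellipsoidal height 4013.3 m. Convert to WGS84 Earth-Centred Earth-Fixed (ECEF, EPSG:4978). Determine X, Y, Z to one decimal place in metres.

WGS84: a = 6378137 m, e² = 0.006694380; N(φ) = a/√(1−e²sin²φ) = 6387835.658 m.
X = (N+h)·cosφ·cosλ = 893129.326 m; Y = (N+h)·cosφ·sinλ = -4641095.669 m; Z = (N(1−e²)+h)·sinφ = 4274497.838 m.

X 893129.3 m, Y -4641095.7 m, Z 4274497.8 m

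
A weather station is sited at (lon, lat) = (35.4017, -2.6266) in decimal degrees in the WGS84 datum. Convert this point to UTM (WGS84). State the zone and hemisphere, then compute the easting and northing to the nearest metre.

Zone 36S: E 767049 m, N 9709423 m

Longitude 35.4017° lies in the 6° band [30°, 36°), giving zone 36; latitude is south of the equator, so 36S.
Zone 36 central meridian λ₀ = 6×36 − 183 = 33°; Δλ = +2.4017°.
Transverse Mercator on WGS84 with k₀ = 0.9996 gives E = 767048.596 m, N = 9709423.132 m.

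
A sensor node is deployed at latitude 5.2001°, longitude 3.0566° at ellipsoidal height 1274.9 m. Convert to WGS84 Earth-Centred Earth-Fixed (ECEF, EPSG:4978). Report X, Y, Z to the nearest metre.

X 6344292 m, Y 338775 m, Z 574340 m

WGS84: a = 6378137 m, e² = 0.006694380; N(φ) = a/√(1−e²sin²φ) = 6378312.379 m.
X = (N+h)·cosφ·cosλ = 6344291.848 m; Y = (N+h)·cosφ·sinλ = 338775.037 m; Z = (N(1−e²)+h)·sinφ = 574339.563 m.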